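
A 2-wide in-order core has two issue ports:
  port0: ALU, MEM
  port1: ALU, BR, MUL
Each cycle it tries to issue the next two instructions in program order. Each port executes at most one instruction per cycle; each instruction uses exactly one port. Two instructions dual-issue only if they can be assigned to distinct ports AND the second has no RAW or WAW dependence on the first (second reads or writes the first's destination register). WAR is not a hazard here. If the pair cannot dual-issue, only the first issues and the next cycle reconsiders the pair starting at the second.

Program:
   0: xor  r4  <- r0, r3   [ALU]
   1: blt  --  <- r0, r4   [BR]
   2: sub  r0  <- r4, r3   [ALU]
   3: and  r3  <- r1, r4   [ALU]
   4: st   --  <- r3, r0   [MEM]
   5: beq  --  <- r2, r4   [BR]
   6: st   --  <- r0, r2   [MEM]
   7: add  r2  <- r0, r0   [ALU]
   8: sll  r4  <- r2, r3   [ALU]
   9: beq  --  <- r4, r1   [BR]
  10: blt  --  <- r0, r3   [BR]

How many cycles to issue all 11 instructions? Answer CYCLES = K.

[0] i0  xor.ALU  -- RAW r4
[1] i1+i2  blt.BR;sub.ALU  -- pair
[2] i3  and.ALU  -- RAW r3
[3] i4+i5  st.MEM;beq.BR  -- pair
[4] i6+i7  st.MEM;add.ALU  -- pair
[5] i8  sll.ALU  -- RAW r4
[6] i9  beq.BR  -- no-port BR/BR
[7] i10  blt.BR  -- tail

CYCLES = 8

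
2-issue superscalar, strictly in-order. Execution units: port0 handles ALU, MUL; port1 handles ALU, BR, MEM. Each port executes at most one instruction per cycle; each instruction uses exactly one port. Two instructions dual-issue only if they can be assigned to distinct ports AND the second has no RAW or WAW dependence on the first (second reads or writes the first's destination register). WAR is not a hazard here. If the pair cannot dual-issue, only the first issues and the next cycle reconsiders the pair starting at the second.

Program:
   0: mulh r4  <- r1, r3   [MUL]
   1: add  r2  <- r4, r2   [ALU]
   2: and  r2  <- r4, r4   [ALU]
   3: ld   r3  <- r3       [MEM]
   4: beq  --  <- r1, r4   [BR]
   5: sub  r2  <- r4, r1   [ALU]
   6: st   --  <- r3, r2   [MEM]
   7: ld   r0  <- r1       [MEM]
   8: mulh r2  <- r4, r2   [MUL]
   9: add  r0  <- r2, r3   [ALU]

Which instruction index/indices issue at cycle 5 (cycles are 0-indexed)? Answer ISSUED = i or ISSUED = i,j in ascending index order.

ISSUED = 7,8

#0 head=0: mulh i0 RAW r4
#1 head=1: add i1 WAW r2
#2 head=2: and/ld i2,i3 2-wide
#3 head=4: beq/sub i4,i5 2-wide
#4 head=6: st i6 no-port MEM/MEM
#5 head=7: ld/mulh i7,i8 2-wide
#6 head=9: add i9 tail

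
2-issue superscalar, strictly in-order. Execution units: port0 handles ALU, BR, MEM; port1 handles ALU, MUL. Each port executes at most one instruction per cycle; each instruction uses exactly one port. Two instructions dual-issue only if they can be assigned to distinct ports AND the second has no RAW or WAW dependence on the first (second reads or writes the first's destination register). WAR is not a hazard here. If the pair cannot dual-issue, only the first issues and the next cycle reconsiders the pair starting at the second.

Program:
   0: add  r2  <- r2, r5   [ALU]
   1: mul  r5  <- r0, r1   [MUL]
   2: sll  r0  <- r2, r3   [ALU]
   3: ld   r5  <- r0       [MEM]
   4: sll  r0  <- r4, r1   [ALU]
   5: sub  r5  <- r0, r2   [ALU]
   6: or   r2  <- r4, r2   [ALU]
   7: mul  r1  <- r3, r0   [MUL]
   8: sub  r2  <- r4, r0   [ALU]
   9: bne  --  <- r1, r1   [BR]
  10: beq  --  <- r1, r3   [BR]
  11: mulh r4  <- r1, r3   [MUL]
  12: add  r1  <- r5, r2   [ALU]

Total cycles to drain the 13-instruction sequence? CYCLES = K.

  cy0 -> i0&i1 (add/mul) 2-wide
  cy1 -> i2 (sll) RAW r0
  cy2 -> i3&i4 (ld/sll) 2-wide
  cy3 -> i5&i6 (sub/or) 2-wide
  cy4 -> i7&i8 (mul/sub) 2-wide
  cy5 -> i9 (bne) no-port BR/BR
  cy6 -> i10&i11 (beq/mulh) 2-wide
  cy7 -> i12 (add) tail

CYCLES = 8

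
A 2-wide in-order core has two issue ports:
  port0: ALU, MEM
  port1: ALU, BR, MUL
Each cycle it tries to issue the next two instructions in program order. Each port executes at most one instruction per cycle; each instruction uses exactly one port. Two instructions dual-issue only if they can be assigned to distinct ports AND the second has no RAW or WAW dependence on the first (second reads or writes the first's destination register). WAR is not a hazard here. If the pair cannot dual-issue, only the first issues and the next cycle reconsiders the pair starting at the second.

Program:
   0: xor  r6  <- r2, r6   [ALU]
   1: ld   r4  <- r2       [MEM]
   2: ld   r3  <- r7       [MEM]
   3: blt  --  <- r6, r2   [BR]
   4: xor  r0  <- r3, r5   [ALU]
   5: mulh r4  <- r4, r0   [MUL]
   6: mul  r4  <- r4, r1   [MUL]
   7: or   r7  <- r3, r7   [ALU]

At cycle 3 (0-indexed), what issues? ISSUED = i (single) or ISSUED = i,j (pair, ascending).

ISSUED = 5

  cy0 -> i0&i1 (xor.ALU;ld.MEM) pair
  cy1 -> i2&i3 (ld.MEM;blt.BR) pair
  cy2 -> i4 (xor.ALU) RAW r0
  cy3 -> i5 (mulh.MUL) no-port MUL/MUL
  cy4 -> i6&i7 (mul.MUL;or.ALU) pair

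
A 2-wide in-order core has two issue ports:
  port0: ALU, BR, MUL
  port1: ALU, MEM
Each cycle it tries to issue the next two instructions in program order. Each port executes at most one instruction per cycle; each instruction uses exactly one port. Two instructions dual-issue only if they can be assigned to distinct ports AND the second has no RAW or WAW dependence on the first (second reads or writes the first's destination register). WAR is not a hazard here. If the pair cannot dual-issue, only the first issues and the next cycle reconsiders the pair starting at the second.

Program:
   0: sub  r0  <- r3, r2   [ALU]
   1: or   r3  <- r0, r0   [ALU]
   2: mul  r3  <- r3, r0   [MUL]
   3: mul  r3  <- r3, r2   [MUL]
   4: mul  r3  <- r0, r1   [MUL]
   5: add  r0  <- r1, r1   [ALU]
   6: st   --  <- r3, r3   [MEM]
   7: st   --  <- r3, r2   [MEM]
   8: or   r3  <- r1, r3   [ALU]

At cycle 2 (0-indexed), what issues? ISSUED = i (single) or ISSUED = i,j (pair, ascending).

c0: i0 sub.ALU  RAW r0
c1: i1 or.ALU  RAW+WAW r3
c2: i2 mul.MUL  no-port MUL/MUL
c3: i3 mul.MUL  no-port MUL/MUL
c4: i4&i5 mul.MUL+add.ALU  2-wide
c5: i6 st.MEM  no-port MEM/MEM
c6: i7&i8 st.MEM+or.ALU  2-wide

ISSUED = 2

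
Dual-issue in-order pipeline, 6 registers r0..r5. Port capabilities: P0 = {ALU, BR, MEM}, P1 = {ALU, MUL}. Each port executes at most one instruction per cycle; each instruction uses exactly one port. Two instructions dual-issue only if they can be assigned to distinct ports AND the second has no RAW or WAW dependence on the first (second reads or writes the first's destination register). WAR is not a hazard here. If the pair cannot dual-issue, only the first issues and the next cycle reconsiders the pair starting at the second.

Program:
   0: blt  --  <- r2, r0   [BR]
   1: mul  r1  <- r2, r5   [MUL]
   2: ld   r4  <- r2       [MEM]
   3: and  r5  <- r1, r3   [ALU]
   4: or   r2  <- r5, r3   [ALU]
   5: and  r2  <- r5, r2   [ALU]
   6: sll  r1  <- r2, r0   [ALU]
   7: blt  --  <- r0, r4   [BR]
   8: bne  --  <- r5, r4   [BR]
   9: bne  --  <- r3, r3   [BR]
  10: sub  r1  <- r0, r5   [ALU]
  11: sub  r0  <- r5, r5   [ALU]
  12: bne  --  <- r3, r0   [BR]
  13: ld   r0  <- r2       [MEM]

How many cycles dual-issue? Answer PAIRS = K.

PAIRS = 4

  cy0 -> i0&i1 (blt.BR mul.MUL) dual
  cy1 -> i2&i3 (ld.MEM and.ALU) dual
  cy2 -> i4 (or.ALU) RAW+WAW r2
  cy3 -> i5 (and.ALU) RAW r2
  cy4 -> i6&i7 (sll.ALU blt.BR) dual
  cy5 -> i8 (bne.BR) no-port BR/BR
  cy6 -> i9&i10 (bne.BR sub.ALU) dual
  cy7 -> i11 (sub.ALU) RAW r0
  cy8 -> i12 (bne.BR) no-port BR/MEM
  cy9 -> i13 (ld.MEM) tail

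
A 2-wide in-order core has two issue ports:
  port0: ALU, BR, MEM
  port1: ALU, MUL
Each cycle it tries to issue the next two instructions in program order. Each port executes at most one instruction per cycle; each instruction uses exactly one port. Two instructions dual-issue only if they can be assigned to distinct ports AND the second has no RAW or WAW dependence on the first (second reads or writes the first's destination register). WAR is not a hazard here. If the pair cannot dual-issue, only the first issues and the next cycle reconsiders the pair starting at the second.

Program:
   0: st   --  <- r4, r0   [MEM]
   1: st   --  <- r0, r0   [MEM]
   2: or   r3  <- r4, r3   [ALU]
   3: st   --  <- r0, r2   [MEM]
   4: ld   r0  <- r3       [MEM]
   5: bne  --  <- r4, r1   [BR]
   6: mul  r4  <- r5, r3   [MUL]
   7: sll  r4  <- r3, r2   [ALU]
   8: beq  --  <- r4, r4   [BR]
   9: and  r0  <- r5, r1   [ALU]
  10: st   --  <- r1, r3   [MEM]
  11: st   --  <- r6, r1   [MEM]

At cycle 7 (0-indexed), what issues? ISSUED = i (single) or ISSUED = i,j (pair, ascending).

t=0 i0:st ; no-port MEM/MEM
t=1 i1+i2:st or ; pair
t=2 i3:st ; no-port MEM/MEM
t=3 i4:ld ; no-port MEM/BR
t=4 i5+i6:bne mul ; pair
t=5 i7:sll ; RAW r4
t=6 i8+i9:beq and ; pair
t=7 i10:st ; no-port MEM/MEM
t=8 i11:st ; tail

ISSUED = 10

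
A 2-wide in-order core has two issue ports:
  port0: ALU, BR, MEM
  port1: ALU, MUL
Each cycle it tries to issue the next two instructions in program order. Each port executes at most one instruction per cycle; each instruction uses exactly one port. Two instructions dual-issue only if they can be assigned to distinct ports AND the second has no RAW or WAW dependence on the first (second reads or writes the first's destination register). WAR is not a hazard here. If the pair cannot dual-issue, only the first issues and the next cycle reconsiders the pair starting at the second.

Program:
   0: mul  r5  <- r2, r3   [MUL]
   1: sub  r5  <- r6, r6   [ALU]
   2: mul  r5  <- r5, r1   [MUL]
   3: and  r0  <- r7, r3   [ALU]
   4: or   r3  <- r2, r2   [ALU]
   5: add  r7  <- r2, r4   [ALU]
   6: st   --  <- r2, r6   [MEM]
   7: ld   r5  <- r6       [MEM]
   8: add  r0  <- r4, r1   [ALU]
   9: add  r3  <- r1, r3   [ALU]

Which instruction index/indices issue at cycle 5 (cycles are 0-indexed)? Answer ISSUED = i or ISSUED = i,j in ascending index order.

ISSUED = 7,8

0. mul.MUL @i0  | WAW r5
1. sub.ALU @i1  | RAW+WAW r5
2. mul.MUL/and.ALU @i2+i3  | dual
3. or.ALU/add.ALU @i4+i5  | dual
4. st.MEM @i6  | no-port MEM/MEM
5. ld.MEM/add.ALU @i7+i8  | dual
6. add.ALU @i9  | tail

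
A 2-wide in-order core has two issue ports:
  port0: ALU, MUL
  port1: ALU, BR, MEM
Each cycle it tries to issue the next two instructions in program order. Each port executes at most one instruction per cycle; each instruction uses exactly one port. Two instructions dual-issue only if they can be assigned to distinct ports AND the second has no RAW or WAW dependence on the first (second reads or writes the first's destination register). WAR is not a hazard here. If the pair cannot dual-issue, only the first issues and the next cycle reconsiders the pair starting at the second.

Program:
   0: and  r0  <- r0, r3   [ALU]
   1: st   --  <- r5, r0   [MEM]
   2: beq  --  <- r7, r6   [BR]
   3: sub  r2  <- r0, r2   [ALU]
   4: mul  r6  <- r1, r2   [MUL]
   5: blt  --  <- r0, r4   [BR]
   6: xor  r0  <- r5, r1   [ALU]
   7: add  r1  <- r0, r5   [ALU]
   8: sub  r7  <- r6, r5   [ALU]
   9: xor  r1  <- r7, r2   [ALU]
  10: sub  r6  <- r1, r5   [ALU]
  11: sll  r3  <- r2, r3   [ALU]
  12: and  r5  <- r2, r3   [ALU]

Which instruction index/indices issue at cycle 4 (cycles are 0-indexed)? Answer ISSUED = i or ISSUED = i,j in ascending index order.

[0] i0  and.ALU  -- RAW r0
[1] i1  st.MEM  -- no-port MEM/BR
[2] i2/i3  beq.BR;sub.ALU  -- dual
[3] i4/i5  mul.MUL;blt.BR  -- dual
[4] i6  xor.ALU  -- RAW r0
[5] i7/i8  add.ALU;sub.ALU  -- dual
[6] i9  xor.ALU  -- RAW r1
[7] i10/i11  sub.ALU;sll.ALU  -- dual
[8] i12  and.ALU  -- tail

ISSUED = 6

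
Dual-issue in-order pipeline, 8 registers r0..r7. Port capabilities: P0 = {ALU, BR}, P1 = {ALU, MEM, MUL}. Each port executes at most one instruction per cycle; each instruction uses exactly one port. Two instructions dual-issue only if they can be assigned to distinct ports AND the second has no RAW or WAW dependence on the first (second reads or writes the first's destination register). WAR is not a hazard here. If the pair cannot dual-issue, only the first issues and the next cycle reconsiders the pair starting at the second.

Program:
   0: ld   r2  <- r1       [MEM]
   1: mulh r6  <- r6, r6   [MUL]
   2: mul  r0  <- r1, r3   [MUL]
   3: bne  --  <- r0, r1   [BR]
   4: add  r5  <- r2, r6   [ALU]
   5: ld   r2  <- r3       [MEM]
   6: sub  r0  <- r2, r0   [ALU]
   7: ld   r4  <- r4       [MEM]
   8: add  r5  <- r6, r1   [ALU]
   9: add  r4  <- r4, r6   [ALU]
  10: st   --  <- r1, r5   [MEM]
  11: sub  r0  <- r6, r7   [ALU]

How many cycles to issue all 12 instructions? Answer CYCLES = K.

CYCLES = 8

[0] i0  ld.MEM  -- no-port MEM/MUL
[1] i1  mulh.MUL  -- no-port MUL/MUL
[2] i2  mul.MUL  -- RAW r0
[3] i3/i4  bne.BR/add.ALU  -- 2-wide
[4] i5  ld.MEM  -- RAW r2
[5] i6/i7  sub.ALU/ld.MEM  -- 2-wide
[6] i8/i9  add.ALU/add.ALU  -- 2-wide
[7] i10/i11  st.MEM/sub.ALU  -- 2-wide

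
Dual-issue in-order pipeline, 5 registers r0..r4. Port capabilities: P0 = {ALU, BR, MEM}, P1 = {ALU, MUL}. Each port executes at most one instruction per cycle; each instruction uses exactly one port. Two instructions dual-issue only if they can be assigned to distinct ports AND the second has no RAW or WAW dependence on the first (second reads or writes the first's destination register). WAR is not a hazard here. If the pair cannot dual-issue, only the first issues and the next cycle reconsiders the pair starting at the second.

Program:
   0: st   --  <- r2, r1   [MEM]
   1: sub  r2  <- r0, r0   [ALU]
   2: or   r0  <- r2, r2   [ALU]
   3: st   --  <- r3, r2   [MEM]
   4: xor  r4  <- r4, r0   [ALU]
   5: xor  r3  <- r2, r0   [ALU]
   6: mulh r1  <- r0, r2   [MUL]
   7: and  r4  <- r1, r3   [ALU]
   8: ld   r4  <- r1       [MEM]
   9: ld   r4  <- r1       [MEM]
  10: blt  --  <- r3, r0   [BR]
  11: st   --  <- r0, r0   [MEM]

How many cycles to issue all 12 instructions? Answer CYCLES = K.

CYCLES = 9

  cy0 -> i0/i1 (st;sub) pair
  cy1 -> i2/i3 (or;st) pair
  cy2 -> i4/i5 (xor;xor) pair
  cy3 -> i6 (mulh) RAW r1
  cy4 -> i7 (and) WAW r4
  cy5 -> i8 (ld) no-port MEM/MEM
  cy6 -> i9 (ld) no-port MEM/BR
  cy7 -> i10 (blt) no-port BR/MEM
  cy8 -> i11 (st) tail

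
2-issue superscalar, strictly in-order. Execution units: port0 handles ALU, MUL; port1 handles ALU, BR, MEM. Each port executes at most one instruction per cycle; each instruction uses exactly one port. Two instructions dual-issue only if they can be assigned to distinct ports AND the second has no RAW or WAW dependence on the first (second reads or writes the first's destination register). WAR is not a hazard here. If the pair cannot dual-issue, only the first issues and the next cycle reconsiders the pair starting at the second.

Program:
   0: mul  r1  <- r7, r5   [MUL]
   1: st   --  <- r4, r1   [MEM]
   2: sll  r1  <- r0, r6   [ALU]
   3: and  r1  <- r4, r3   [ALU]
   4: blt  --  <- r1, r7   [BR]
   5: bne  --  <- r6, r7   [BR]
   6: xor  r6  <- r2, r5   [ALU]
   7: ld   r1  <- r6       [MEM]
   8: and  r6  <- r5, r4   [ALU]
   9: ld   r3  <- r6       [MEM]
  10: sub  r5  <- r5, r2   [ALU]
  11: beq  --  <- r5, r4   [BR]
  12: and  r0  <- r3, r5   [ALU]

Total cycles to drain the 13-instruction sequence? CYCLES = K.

  cy0 -> i0 (mul.MUL) RAW r1
  cy1 -> i1,i2 (st.MEM/sll.ALU) pair
  cy2 -> i3 (and.ALU) RAW r1
  cy3 -> i4 (blt.BR) no-port BR/BR
  cy4 -> i5,i6 (bne.BR/xor.ALU) pair
  cy5 -> i7,i8 (ld.MEM/and.ALU) pair
  cy6 -> i9,i10 (ld.MEM/sub.ALU) pair
  cy7 -> i11,i12 (beq.BR/and.ALU) pair

CYCLES = 8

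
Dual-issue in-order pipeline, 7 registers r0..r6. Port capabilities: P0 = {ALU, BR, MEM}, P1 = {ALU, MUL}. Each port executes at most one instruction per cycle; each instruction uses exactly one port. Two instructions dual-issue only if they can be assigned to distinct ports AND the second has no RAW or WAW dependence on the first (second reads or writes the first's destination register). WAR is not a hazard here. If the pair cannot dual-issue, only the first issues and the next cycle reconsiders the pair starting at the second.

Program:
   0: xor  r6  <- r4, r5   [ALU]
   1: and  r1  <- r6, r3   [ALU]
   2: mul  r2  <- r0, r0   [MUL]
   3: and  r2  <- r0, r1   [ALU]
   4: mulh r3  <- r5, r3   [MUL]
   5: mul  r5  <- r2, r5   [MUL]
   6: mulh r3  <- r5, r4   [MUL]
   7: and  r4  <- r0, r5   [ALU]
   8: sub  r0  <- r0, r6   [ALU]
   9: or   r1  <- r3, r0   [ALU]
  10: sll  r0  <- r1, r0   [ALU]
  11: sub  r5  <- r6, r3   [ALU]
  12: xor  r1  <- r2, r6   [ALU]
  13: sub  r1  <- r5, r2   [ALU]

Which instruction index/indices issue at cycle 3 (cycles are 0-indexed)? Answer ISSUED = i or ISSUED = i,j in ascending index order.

[0] i0  xor  -- RAW r6
[1] i1/i2  and;mul  -- dual
[2] i3/i4  and;mulh  -- dual
[3] i5  mul  -- no-port MUL/MUL
[4] i6/i7  mulh;and  -- dual
[5] i8  sub  -- RAW r0
[6] i9  or  -- RAW r1
[7] i10/i11  sll;sub  -- dual
[8] i12  xor  -- WAW r1
[9] i13  sub  -- tail

ISSUED = 5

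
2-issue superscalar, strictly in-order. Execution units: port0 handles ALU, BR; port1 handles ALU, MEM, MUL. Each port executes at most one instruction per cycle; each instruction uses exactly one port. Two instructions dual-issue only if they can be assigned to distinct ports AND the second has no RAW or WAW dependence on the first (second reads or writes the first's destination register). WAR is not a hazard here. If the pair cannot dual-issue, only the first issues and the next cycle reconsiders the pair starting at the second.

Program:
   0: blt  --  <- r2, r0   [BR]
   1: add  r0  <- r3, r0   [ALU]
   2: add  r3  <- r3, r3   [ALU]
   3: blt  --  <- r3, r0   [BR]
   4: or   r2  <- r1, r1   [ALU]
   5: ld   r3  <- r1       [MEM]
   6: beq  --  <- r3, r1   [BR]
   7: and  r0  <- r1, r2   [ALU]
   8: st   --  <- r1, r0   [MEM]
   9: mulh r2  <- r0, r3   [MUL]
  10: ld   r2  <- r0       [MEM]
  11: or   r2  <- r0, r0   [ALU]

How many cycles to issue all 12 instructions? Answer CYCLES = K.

[0] i0,i1  blt.BR+add.ALU  -- 2-wide
[1] i2  add.ALU  -- RAW r3
[2] i3,i4  blt.BR+or.ALU  -- 2-wide
[3] i5  ld.MEM  -- RAW r3
[4] i6,i7  beq.BR+and.ALU  -- 2-wide
[5] i8  st.MEM  -- no-port MEM/MUL
[6] i9  mulh.MUL  -- no-port MUL/MEM
[7] i10  ld.MEM  -- WAW r2
[8] i11  or.ALU  -- tail

CYCLES = 9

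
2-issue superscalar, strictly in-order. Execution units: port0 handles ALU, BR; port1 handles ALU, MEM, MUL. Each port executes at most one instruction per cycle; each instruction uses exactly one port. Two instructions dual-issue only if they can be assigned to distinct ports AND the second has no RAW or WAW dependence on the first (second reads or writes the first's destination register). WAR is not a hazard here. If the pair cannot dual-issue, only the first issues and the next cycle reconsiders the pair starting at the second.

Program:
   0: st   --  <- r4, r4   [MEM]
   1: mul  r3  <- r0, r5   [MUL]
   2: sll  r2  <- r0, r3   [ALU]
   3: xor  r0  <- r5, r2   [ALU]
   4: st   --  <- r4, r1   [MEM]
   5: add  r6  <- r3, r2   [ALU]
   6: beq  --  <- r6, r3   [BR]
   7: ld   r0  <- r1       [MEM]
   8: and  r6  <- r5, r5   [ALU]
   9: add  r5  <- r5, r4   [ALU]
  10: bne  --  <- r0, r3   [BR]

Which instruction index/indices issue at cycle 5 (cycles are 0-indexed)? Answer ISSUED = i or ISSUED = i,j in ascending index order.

ISSUED = 6,7

c0: i0 st  no-port MEM/MUL
c1: i1 mul  RAW r3
c2: i2 sll  RAW r2
c3: i3&i4 xor/st  2-wide
c4: i5 add  RAW r6
c5: i6&i7 beq/ld  2-wide
c6: i8&i9 and/add  2-wide
c7: i10 bne  tail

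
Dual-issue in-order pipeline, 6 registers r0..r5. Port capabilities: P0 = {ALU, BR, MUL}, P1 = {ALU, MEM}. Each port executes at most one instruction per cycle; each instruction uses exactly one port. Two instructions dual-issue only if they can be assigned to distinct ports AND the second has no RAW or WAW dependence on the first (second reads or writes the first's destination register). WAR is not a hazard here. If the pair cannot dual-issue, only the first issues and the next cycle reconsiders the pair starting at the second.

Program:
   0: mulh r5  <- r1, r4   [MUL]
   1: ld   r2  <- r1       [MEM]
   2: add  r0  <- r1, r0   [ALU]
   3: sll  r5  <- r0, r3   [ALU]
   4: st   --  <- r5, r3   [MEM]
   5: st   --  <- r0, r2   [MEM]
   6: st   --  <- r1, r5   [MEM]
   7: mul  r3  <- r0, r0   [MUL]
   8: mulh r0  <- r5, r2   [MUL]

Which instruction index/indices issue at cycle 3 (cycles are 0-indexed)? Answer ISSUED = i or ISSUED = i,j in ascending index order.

c0: i0,i1 mulh ld  pair
c1: i2 add  RAW r0
c2: i3 sll  RAW r5
c3: i4 st  no-port MEM/MEM
c4: i5 st  no-port MEM/MEM
c5: i6,i7 st mul  pair
c6: i8 mulh  tail

ISSUED = 4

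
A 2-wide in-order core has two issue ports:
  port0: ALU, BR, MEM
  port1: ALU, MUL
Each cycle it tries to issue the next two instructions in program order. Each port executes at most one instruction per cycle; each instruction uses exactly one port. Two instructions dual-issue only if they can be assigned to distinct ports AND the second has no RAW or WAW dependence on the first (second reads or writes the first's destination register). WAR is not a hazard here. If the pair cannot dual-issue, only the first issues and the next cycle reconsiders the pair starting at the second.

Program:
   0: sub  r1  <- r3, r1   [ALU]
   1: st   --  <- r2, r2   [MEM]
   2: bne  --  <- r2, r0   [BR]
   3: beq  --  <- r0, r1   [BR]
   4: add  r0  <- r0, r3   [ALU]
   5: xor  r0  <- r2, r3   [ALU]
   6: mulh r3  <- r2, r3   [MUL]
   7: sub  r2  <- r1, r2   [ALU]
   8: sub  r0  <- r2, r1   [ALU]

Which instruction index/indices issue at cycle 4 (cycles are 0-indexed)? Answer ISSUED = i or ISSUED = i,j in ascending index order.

  cy0 -> i0&i1 (sub st) pair
  cy1 -> i2 (bne) no-port BR/BR
  cy2 -> i3&i4 (beq add) pair
  cy3 -> i5&i6 (xor mulh) pair
  cy4 -> i7 (sub) RAW r2
  cy5 -> i8 (sub) tail

ISSUED = 7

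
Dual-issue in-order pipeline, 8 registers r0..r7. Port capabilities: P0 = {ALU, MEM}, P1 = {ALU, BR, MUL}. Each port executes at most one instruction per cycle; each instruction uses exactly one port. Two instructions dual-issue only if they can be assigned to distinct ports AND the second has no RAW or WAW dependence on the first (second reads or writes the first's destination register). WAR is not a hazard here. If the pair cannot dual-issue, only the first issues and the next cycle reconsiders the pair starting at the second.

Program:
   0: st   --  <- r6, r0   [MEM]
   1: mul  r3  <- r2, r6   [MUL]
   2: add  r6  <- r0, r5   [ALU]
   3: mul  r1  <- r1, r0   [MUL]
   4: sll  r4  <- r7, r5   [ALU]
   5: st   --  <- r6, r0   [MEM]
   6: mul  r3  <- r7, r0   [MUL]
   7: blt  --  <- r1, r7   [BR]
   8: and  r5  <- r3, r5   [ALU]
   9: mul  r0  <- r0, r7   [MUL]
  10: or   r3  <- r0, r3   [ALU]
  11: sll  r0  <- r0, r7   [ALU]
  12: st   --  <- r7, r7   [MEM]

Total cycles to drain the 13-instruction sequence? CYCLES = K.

c0: i0,i1 st.MEM/mul.MUL  2-wide
c1: i2,i3 add.ALU/mul.MUL  2-wide
c2: i4,i5 sll.ALU/st.MEM  2-wide
c3: i6 mul.MUL  no-port MUL/BR
c4: i7,i8 blt.BR/and.ALU  2-wide
c5: i9 mul.MUL  RAW r0
c6: i10,i11 or.ALU/sll.ALU  2-wide
c7: i12 st.MEM  tail

CYCLES = 8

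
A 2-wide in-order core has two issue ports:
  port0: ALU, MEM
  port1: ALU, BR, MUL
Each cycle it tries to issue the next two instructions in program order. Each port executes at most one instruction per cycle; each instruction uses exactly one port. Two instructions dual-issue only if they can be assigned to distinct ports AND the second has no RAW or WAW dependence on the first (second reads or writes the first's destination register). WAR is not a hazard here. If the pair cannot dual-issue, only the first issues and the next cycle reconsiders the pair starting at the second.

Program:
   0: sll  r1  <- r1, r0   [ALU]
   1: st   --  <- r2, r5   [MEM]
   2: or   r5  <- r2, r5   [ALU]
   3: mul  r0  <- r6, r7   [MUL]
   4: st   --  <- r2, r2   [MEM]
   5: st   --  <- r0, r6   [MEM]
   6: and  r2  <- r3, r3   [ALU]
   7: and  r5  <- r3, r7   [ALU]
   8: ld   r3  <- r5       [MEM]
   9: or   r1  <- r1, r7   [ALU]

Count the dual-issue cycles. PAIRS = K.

#0 head=0: sll/st i0/i1 dual
#1 head=2: or/mul i2/i3 dual
#2 head=4: st i4 no-port MEM/MEM
#3 head=5: st/and i5/i6 dual
#4 head=7: and i7 RAW r5
#5 head=8: ld/or i8/i9 dual

PAIRS = 4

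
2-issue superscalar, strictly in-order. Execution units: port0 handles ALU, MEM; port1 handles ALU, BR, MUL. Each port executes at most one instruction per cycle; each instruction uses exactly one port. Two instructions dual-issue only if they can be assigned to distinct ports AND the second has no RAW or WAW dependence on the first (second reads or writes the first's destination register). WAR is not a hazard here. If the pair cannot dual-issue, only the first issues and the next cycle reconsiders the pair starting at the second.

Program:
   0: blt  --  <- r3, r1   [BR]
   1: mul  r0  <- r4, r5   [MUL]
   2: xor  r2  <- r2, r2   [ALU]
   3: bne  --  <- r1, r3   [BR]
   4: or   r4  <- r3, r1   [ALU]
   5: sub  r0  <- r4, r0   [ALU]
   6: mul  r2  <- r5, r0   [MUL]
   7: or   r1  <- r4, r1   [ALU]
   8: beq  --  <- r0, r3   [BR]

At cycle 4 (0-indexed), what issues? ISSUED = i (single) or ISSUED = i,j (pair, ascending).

ISSUED = 6,7

c0: i0 blt  no-port BR/MUL
c1: i1+i2 mul/xor  pair
c2: i3+i4 bne/or  pair
c3: i5 sub  RAW r0
c4: i6+i7 mul/or  pair
c5: i8 beq  tail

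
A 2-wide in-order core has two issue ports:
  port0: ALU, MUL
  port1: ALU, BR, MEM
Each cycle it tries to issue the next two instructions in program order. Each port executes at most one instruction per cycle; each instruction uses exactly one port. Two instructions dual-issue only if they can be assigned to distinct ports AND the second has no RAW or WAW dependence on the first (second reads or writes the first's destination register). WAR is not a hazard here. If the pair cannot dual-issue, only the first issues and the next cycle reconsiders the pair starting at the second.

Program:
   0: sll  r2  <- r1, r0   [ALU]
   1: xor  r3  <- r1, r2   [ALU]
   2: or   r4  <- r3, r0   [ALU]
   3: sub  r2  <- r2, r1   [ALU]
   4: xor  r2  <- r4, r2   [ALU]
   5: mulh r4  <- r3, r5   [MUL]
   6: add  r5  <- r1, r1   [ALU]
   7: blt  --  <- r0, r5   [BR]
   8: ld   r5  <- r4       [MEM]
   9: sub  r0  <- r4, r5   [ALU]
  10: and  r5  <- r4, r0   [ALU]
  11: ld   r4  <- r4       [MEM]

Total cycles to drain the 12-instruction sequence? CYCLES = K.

CYCLES = 9

c0: i0 sll.ALU  RAW r2
c1: i1 xor.ALU  RAW r3
c2: i2&i3 or.ALU+sub.ALU  2-wide
c3: i4&i5 xor.ALU+mulh.MUL  2-wide
c4: i6 add.ALU  RAW r5
c5: i7 blt.BR  no-port BR/MEM
c6: i8 ld.MEM  RAW r5
c7: i9 sub.ALU  RAW r0
c8: i10&i11 and.ALU+ld.MEM  2-wide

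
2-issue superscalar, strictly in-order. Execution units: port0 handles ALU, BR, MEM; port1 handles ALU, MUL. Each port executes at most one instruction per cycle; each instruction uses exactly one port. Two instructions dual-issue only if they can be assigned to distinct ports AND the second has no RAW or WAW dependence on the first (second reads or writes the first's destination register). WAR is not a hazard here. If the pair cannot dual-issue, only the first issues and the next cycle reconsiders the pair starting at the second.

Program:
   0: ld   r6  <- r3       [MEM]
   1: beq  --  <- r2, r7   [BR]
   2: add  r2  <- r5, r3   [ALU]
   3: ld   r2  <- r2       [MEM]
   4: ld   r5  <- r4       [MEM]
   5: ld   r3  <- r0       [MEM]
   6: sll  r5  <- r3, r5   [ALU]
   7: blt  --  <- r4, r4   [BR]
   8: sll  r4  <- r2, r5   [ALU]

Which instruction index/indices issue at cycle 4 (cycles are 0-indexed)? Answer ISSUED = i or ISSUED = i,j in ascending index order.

ISSUED = 5

  cy0 -> i0 (ld.MEM) no-port MEM/BR
  cy1 -> i1,i2 (beq.BR add.ALU) dual
  cy2 -> i3 (ld.MEM) no-port MEM/MEM
  cy3 -> i4 (ld.MEM) no-port MEM/MEM
  cy4 -> i5 (ld.MEM) RAW r3
  cy5 -> i6,i7 (sll.ALU blt.BR) dual
  cy6 -> i8 (sll.ALU) tail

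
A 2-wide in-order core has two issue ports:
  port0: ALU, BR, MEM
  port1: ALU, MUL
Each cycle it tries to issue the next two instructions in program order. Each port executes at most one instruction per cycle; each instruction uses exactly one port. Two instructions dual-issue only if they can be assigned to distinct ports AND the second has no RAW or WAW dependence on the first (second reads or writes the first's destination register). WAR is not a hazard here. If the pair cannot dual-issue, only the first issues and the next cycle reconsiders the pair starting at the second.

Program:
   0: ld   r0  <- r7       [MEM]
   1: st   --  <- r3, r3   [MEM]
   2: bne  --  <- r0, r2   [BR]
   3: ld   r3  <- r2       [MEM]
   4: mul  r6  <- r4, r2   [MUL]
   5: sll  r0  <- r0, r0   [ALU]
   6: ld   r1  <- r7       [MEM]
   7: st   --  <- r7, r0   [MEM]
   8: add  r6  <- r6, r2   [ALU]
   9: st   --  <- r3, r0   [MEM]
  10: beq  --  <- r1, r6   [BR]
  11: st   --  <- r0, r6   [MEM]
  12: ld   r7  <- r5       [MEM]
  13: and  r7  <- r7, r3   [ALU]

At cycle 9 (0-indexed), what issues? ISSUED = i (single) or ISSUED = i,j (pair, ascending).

#0 head=0: ld i0 no-port MEM/MEM
#1 head=1: st i1 no-port MEM/BR
#2 head=2: bne i2 no-port BR/MEM
#3 head=3: ld/mul i3&i4 dual
#4 head=5: sll/ld i5&i6 dual
#5 head=7: st/add i7&i8 dual
#6 head=9: st i9 no-port MEM/BR
#7 head=10: beq i10 no-port BR/MEM
#8 head=11: st i11 no-port MEM/MEM
#9 head=12: ld i12 RAW+WAW r7
#10 head=13: and i13 tail

ISSUED = 12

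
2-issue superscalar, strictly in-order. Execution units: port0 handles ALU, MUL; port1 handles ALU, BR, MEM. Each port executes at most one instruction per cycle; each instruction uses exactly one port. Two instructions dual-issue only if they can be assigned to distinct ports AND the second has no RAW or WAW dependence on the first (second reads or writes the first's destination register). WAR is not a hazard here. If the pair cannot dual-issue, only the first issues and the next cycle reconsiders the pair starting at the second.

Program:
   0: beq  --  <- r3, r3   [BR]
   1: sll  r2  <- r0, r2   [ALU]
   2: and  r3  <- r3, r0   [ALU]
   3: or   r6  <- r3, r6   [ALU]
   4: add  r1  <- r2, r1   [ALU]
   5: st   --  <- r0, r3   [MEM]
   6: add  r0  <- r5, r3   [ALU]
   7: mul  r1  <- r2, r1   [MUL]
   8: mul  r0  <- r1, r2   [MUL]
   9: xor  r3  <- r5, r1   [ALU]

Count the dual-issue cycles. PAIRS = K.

#0 head=0: beq/sll i0,i1 dual
#1 head=2: and i2 RAW r3
#2 head=3: or/add i3,i4 dual
#3 head=5: st/add i5,i6 dual
#4 head=7: mul i7 no-port MUL/MUL
#5 head=8: mul/xor i8,i9 dual

PAIRS = 4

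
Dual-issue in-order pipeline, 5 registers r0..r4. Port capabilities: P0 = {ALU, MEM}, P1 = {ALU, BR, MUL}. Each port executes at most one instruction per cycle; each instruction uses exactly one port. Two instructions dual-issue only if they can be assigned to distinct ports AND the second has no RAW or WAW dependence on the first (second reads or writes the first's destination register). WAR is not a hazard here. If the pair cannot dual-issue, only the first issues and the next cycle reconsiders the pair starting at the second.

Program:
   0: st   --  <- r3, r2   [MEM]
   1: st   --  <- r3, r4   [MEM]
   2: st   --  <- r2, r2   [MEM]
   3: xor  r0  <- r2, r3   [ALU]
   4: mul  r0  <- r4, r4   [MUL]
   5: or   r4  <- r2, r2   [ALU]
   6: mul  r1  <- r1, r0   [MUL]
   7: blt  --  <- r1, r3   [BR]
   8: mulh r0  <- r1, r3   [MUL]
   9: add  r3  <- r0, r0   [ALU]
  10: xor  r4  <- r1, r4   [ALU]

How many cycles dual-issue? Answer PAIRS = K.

c0: i0 st  no-port MEM/MEM
c1: i1 st  no-port MEM/MEM
c2: i2,i3 st xor  dual
c3: i4,i5 mul or  dual
c4: i6 mul  no-port MUL/BR
c5: i7 blt  no-port BR/MUL
c6: i8 mulh  RAW r0
c7: i9,i10 add xor  dual

PAIRS = 3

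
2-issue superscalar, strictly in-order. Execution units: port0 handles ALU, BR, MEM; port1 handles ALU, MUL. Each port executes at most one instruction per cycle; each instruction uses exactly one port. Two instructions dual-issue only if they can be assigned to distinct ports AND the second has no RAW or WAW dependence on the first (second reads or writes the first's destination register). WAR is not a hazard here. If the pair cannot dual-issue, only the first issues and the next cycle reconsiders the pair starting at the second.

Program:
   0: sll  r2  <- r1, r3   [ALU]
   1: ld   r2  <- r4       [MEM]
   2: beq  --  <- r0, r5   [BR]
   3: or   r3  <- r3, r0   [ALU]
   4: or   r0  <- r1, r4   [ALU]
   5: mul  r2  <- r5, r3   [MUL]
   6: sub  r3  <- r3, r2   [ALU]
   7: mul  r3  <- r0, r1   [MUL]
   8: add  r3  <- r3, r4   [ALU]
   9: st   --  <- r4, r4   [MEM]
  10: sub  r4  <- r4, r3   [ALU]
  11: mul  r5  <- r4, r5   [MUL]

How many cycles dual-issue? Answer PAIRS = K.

c0: i0 sll  WAW r2
c1: i1 ld  no-port MEM/BR
c2: i2/i3 beq+or  pair
c3: i4/i5 or+mul  pair
c4: i6 sub  WAW r3
c5: i7 mul  RAW+WAW r3
c6: i8/i9 add+st  pair
c7: i10 sub  RAW r4
c8: i11 mul  tail

PAIRS = 3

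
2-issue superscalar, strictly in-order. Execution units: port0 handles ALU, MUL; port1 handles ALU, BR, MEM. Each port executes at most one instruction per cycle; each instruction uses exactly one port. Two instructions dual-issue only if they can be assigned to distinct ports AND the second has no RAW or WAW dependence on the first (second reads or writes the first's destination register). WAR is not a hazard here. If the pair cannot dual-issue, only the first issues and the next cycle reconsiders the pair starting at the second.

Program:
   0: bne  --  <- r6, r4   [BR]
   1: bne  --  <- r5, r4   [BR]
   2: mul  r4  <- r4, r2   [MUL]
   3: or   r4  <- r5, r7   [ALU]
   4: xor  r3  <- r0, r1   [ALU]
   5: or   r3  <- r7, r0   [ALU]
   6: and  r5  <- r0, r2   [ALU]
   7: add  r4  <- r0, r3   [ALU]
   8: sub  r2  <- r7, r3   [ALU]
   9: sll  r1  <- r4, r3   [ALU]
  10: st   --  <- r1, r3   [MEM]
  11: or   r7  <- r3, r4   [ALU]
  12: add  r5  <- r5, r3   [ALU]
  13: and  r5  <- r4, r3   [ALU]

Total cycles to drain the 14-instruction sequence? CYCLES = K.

CYCLES = 9

#0 head=0: bne i0 no-port BR/BR
#1 head=1: bne;mul i1&i2 dual
#2 head=3: or;xor i3&i4 dual
#3 head=5: or;and i5&i6 dual
#4 head=7: add;sub i7&i8 dual
#5 head=9: sll i9 RAW r1
#6 head=10: st;or i10&i11 dual
#7 head=12: add i12 WAW r5
#8 head=13: and i13 tail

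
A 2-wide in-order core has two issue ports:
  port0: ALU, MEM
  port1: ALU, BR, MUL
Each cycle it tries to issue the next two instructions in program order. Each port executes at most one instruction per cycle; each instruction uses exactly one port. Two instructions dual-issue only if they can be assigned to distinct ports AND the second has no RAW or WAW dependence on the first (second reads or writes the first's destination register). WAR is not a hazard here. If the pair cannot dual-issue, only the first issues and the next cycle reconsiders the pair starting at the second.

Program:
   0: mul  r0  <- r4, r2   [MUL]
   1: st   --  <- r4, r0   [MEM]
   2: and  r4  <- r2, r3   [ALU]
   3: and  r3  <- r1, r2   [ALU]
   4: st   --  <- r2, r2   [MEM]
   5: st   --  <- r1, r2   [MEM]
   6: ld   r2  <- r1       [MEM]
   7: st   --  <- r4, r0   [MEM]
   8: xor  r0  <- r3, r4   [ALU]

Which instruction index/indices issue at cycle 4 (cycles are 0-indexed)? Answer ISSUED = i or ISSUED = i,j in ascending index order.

ISSUED = 6

0. mul.MUL @i0  | RAW r0
1. st.MEM and.ALU @i1&i2  | pair
2. and.ALU st.MEM @i3&i4  | pair
3. st.MEM @i5  | no-port MEM/MEM
4. ld.MEM @i6  | no-port MEM/MEM
5. st.MEM xor.ALU @i7&i8  | pair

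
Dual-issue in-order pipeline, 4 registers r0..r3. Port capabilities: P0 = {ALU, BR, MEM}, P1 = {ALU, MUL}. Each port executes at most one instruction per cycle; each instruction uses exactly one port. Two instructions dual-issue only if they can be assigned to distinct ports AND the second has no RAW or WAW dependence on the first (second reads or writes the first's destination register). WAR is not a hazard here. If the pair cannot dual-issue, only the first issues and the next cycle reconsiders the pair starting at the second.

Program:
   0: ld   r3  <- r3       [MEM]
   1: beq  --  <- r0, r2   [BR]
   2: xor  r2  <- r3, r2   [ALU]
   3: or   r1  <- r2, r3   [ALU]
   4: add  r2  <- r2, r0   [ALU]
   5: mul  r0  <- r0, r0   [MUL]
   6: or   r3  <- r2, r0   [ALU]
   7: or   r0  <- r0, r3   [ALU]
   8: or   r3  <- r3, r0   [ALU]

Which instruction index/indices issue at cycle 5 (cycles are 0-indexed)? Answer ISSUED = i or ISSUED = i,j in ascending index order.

#0 head=0: ld i0 no-port MEM/BR
#1 head=1: beq+xor i1/i2 2-wide
#2 head=3: or+add i3/i4 2-wide
#3 head=5: mul i5 RAW r0
#4 head=6: or i6 RAW r3
#5 head=7: or i7 RAW r0
#6 head=8: or i8 tail

ISSUED = 7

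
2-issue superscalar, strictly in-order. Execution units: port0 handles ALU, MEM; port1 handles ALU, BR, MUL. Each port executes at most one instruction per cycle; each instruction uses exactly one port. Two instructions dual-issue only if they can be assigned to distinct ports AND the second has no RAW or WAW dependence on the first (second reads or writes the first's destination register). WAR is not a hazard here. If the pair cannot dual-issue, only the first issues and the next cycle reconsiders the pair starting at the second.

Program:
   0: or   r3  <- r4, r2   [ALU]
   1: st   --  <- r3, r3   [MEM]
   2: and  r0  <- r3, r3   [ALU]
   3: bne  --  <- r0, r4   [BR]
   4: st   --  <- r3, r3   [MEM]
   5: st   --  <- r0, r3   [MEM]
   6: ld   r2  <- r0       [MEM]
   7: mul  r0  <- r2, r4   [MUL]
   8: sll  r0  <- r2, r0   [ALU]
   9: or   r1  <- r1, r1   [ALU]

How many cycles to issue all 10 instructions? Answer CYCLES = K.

c0: i0 or.ALU  RAW r3
c1: i1&i2 st.MEM+and.ALU  pair
c2: i3&i4 bne.BR+st.MEM  pair
c3: i5 st.MEM  no-port MEM/MEM
c4: i6 ld.MEM  RAW r2
c5: i7 mul.MUL  RAW+WAW r0
c6: i8&i9 sll.ALU+or.ALU  pair

CYCLES = 7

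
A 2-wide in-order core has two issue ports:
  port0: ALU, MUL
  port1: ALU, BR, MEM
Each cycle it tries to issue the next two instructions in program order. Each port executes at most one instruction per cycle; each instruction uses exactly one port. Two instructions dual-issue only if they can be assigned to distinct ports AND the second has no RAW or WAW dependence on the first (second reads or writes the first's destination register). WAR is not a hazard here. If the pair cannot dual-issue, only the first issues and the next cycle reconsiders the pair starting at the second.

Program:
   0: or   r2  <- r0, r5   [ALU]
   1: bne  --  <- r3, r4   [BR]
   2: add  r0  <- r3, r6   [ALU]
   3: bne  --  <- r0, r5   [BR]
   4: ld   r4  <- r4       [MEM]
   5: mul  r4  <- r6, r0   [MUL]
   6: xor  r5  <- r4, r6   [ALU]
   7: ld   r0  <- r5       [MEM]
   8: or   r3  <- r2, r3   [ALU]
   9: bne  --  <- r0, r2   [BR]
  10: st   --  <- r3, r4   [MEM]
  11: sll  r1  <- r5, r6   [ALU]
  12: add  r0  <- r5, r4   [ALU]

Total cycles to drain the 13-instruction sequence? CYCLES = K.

CYCLES = 10

c0: i0/i1 or.ALU/bne.BR  pair
c1: i2 add.ALU  RAW r0
c2: i3 bne.BR  no-port BR/MEM
c3: i4 ld.MEM  WAW r4
c4: i5 mul.MUL  RAW r4
c5: i6 xor.ALU  RAW r5
c6: i7/i8 ld.MEM/or.ALU  pair
c7: i9 bne.BR  no-port BR/MEM
c8: i10/i11 st.MEM/sll.ALU  pair
c9: i12 add.ALU  tail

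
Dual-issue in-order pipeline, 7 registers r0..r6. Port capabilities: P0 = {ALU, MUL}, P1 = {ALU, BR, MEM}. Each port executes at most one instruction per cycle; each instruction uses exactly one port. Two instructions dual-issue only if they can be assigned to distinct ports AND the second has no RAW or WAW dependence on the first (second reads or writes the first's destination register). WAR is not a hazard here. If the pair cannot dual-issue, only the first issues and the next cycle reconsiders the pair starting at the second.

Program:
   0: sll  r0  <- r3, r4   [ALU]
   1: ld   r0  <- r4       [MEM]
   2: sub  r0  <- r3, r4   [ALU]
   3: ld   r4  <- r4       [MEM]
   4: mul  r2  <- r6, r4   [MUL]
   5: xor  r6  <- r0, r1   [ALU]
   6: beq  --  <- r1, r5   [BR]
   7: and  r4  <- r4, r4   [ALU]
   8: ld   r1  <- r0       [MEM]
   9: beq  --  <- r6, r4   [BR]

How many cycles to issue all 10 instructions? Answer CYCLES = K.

c0: i0 sll  WAW r0
c1: i1 ld  WAW r0
c2: i2,i3 sub ld  pair
c3: i4,i5 mul xor  pair
c4: i6,i7 beq and  pair
c5: i8 ld  no-port MEM/BR
c6: i9 beq  tail

CYCLES = 7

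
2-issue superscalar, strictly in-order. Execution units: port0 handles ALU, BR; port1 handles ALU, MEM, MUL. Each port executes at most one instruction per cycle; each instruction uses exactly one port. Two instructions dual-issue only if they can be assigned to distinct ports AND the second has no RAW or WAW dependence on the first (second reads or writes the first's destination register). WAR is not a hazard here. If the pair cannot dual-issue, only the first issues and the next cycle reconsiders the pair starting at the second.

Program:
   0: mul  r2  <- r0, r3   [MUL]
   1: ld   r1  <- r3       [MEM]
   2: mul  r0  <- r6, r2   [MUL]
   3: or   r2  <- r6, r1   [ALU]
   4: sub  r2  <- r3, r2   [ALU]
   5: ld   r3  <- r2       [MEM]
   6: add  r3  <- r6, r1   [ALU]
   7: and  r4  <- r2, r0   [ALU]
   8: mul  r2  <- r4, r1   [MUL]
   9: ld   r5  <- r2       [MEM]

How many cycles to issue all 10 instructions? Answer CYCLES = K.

CYCLES = 8

[0] i0  mul  -- no-port MUL/MEM
[1] i1  ld  -- no-port MEM/MUL
[2] i2,i3  mul/or  -- dual
[3] i4  sub  -- RAW r2
[4] i5  ld  -- WAW r3
[5] i6,i7  add/and  -- dual
[6] i8  mul  -- no-port MUL/MEM
[7] i9  ld  -- tail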